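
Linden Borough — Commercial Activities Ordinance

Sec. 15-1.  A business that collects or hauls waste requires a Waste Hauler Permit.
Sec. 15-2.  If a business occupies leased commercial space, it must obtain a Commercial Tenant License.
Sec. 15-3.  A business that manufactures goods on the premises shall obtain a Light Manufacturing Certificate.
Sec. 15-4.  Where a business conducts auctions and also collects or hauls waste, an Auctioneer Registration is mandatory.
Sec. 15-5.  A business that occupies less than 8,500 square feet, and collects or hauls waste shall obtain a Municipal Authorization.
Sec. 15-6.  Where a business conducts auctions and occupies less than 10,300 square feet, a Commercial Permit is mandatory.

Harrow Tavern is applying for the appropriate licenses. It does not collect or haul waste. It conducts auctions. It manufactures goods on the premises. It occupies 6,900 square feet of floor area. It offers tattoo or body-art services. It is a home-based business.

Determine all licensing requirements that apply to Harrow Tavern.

Commercial Permit, Light Manufacturing Certificate

Sec. 15-1. does not collect or haul waste → Waste Hauler Permit not required.
Sec. 15-2. is a home-based business (not: occupies leased commercial space) → Commercial Tenant License not required.
Sec. 15-3. manufactures goods on the premises → Light Manufacturing Certificate required.
Sec. 15-4. conducts auctions; does not collect or haul waste → Auctioneer Registration not required.
Sec. 15-5. floor area 6,900 square feet < 8,500 square feet; does not collect or haul waste → Municipal Authorization not required.
Sec. 15-6. conducts auctions; floor area 6,900 square feet < 10,300 square feet → Commercial Permit required.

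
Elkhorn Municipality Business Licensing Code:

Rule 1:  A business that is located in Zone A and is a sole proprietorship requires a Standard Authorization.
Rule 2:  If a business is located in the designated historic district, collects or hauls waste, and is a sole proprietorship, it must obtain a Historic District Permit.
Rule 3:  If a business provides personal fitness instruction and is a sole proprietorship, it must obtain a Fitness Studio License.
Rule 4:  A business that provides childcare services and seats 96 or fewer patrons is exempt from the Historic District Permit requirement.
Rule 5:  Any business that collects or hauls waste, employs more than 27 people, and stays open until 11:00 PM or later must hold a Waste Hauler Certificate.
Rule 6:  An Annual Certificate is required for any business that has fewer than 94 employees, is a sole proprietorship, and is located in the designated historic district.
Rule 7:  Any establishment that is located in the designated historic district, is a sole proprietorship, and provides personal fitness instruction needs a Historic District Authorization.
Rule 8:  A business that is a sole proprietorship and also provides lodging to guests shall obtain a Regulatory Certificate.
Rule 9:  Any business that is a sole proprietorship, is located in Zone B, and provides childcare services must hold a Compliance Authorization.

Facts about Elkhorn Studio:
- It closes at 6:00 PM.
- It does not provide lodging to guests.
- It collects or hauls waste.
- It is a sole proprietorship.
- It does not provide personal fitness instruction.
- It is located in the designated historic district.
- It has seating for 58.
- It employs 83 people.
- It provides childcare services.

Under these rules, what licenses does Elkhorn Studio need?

Annual Certificate

Rule 1: is located in the designated historic district (not: is located in Zone A); is a sole proprietorship → Standard Authorization not required.
Rule 2: is located in the designated historic district; collects or hauls waste; is a sole proprietorship → Historic District Permit required.
Rule 3: does not provide personal fitness instruction; is a sole proprietorship → Fitness Studio License not required.
Rule 4: provides childcare services; seating 58 ≤ 96 → exempt from Historic District Permit.
Rule 5: collects or hauls waste; employees 83 > 27; closes 6:00 PM, at/before 11:00 PM → Waste Hauler Certificate not required.
Rule 6: employees 83 < 94; is a sole proprietorship; is located in the designated historic district → Annual Certificate required.
Rule 7: is located in the designated historic district; is a sole proprietorship; does not provide personal fitness instruction → Historic District Authorization not required.
Rule 8: is a sole proprietorship; does not provide lodging to guests → Regulatory Certificate not required.
Rule 9: is a sole proprietorship; is located in the designated historic district (not: is located in Zone B); provides childcare services → Compliance Authorization not required.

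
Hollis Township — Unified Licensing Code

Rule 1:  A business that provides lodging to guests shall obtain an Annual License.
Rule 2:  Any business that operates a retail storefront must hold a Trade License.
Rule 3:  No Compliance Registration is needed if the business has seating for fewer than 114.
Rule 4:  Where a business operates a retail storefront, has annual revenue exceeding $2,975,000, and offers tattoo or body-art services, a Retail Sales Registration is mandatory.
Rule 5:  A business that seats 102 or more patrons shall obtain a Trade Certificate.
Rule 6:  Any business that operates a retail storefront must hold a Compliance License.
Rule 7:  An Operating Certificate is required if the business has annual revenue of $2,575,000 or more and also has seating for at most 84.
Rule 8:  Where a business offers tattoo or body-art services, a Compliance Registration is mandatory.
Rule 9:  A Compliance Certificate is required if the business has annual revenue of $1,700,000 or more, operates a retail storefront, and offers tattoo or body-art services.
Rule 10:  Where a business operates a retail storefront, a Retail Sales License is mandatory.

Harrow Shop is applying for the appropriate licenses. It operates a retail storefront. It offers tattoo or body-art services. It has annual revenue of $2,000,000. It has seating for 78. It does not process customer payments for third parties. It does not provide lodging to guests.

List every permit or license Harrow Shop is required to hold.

Compliance Certificate, Compliance License, Retail Sales License, Trade License

Rule 1: does not provide lodging to guests → Annual License not required.
Rule 2: operates a retail storefront → Trade License required.
Rule 3: seating 78 < 114 → exempt from Compliance Registration.
Rule 4: operates a retail storefront; revenue $2,000,000 ≤ $2,975,000; offers tattoo or body-art services → Retail Sales Registration not required.
Rule 5: seating 78 < 102 → Trade Certificate not required.
Rule 6: operates a retail storefront → Compliance License required.
Rule 7: revenue $2,000,000 < $2,575,000; seating 78 ≤ 84 → Operating Certificate not required.
Rule 8: offers tattoo or body-art services → Compliance Registration required.
Rule 9: revenue $2,000,000 ≥ $1,700,000; operates a retail storefront; offers tattoo or body-art services → Compliance Certificate required.
Rule 10: operates a retail storefront → Retail Sales License required.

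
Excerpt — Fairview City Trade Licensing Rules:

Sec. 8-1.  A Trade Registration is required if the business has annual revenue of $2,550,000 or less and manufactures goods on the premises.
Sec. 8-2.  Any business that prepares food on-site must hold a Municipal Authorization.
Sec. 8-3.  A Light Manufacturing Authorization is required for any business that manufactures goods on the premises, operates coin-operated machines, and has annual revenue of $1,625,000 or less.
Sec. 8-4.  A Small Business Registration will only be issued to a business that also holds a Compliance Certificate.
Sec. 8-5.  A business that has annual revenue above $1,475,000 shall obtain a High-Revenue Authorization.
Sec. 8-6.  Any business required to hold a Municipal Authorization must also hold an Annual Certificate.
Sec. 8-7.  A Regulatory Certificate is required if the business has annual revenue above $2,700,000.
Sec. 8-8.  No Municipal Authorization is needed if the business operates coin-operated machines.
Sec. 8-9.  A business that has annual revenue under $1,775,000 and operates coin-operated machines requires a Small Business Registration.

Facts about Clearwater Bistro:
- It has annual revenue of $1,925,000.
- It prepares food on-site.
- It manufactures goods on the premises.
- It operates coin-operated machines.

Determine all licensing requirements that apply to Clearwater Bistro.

High-Revenue Authorization, Trade Registration

Sec. 8-1. revenue $1,925,000 ≤ $2,550,000; manufactures goods on the premises → Trade Registration required.
Sec. 8-2. prepares food on-site → Municipal Authorization required.
Sec. 8-3. manufactures goods on the premises; operates coin-operated machines; revenue $1,925,000 > $1,625,000 → Light Manufacturing Authorization not required.
Sec. 8-4. Small Business Registration is not required → no effect.
Sec. 8-5. revenue $1,925,000 > $1,475,000 → High-Revenue Authorization required.
Sec. 8-6. Municipal Authorization is not required → no effect.
Sec. 8-7. revenue $1,925,000 ≤ $2,700,000 → Regulatory Certificate not required.
Sec. 8-8. operates coin-operated machines → exempt from Municipal Authorization.
Sec. 8-9. revenue $1,925,000 ≥ $1,775,000; operates coin-operated machines → Small Business Registration not required.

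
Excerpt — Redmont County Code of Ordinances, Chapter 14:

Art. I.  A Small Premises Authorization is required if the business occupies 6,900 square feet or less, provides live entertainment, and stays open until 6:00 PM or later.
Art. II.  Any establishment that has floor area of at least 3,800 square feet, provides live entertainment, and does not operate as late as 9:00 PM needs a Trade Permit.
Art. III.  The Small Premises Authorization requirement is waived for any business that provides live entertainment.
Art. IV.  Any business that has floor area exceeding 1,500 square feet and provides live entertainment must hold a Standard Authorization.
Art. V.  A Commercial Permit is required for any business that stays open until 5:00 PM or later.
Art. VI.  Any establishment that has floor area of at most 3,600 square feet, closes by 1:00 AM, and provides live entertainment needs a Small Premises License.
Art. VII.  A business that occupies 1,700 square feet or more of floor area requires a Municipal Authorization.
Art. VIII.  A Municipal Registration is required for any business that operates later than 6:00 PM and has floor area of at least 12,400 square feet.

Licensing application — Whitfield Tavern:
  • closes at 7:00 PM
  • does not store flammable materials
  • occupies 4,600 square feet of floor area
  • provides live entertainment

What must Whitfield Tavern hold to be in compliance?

Art. I. floor area 4,600 square feet ≤ 6,900 square feet; provides live entertainment; closes 7:00 PM, after 6:00 PM → Small Premises Authorization required.
Art. II. floor area 4,600 square feet ≥ 3,800 square feet; provides live entertainment; closes 7:00 PM, at/before 9:00 PM → Trade Permit required.
Art. III. provides live entertainment → exempt from Small Premises Authorization.
Art. IV. floor area 4,600 square feet > 1,500 square feet; provides live entertainment → Standard Authorization required.
Art. V. closes 7:00 PM, after 5:00 PM → Commercial Permit required.
Art. VI. floor area 4,600 square feet > 3,600 square feet; closes 7:00 PM, at/before 1:00 AM; provides live entertainment → Small Premises License not required.
Art. VII. floor area 4,600 square feet ≥ 1,700 square feet → Municipal Authorization required.
Art. VIII. closes 7:00 PM, after 6:00 PM; floor area 4,600 square feet < 12,400 square feet → Municipal Registration not required.

Commercial Permit, Municipal Authorization, Standard Authorization, Trade Permit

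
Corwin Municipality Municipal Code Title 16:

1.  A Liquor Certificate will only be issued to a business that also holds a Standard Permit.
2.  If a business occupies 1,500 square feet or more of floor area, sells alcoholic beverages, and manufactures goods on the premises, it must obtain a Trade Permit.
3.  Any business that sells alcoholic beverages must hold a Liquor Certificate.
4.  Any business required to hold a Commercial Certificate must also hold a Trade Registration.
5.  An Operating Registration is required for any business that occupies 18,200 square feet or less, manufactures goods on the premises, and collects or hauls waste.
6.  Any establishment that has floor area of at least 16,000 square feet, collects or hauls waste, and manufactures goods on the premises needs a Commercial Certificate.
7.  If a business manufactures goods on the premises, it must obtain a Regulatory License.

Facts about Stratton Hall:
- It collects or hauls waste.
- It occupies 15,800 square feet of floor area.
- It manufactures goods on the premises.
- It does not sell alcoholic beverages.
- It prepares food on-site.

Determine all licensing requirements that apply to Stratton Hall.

1. Liquor Certificate is not required → no effect.
2. floor area 15,800 square feet ≥ 1,500 square feet; does not sell alcoholic beverages; manufactures goods on the premises → Trade Permit not required.
3. does not sell alcoholic beverages → Liquor Certificate not required.
4. Commercial Certificate is not required → no effect.
5. floor area 15,800 square feet ≤ 18,200 square feet; manufactures goods on the premises; collects or hauls waste → Operating Registration required.
6. floor area 15,800 square feet < 16,000 square feet; collects or hauls waste; manufactures goods on the premises → Commercial Certificate not required.
7. manufactures goods on the premises → Regulatory License required.

Operating Registration, Regulatory License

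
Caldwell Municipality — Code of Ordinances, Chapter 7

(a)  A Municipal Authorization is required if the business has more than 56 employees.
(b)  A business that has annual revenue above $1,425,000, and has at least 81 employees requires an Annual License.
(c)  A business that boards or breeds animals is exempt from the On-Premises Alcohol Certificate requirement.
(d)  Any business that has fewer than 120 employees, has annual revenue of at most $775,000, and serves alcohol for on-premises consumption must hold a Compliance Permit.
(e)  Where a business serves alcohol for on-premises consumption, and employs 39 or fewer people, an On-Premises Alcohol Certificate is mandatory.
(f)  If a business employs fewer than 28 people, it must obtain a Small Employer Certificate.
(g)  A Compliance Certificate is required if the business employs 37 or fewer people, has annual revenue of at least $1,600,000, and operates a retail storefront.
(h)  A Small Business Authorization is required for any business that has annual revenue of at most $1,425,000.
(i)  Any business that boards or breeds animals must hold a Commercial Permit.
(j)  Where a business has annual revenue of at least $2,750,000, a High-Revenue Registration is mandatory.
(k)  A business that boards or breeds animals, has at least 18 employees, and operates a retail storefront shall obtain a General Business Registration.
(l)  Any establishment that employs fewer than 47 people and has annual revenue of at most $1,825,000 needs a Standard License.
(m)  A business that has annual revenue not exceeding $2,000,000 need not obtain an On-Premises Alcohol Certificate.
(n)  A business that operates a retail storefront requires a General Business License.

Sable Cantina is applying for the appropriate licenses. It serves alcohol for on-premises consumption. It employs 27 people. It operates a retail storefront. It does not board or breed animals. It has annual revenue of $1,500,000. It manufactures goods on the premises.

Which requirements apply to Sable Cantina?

(a) employees 27 ≤ 56 → Municipal Authorization not required.
(b) revenue $1,500,000 > $1,425,000; employees 27 < 81 → Annual License not required.
(c) does not board or breed animals → On-Premises Alcohol Certificate exemption does not apply.
(d) employees 27 < 120; revenue $1,500,000 > $775,000; serves alcohol for on-premises consumption → Compliance Permit not required.
(e) serves alcohol for on-premises consumption; employees 27 ≤ 39 → On-Premises Alcohol Certificate required.
(f) employees 27 < 28 → Small Employer Certificate required.
(g) employees 27 ≤ 37; revenue $1,500,000 < $1,600,000; operates a retail storefront → Compliance Certificate not required.
(h) revenue $1,500,000 > $1,425,000 → Small Business Authorization not required.
(i) does not board or breed animals → Commercial Permit not required.
(j) revenue $1,500,000 < $2,750,000 → High-Revenue Registration not required.
(k) does not board or breed animals; employees 27 ≥ 18; operates a retail storefront → General Business Registration not required.
(l) employees 27 < 47; revenue $1,500,000 ≤ $1,825,000 → Standard License required.
(m) revenue $1,500,000 ≤ $2,000,000 → exempt from On-Premises Alcohol Certificate.
(n) operates a retail storefront → General Business License required.

General Business License, Small Employer Certificate, Standard License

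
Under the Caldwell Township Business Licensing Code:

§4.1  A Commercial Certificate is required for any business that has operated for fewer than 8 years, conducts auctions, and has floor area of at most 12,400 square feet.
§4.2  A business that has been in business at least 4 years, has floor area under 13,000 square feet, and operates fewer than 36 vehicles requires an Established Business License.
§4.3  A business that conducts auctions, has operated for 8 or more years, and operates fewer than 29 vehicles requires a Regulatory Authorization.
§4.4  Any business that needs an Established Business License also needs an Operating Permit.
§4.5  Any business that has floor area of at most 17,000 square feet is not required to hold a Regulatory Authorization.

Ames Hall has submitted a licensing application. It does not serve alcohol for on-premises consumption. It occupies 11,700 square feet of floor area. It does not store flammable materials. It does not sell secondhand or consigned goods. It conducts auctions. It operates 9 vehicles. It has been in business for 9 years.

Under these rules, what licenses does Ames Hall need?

Established Business License, Operating Permit

§4.1 years in business 9 ≥ 8; conducts auctions; floor area 11,700 square feet ≤ 12,400 square feet → Commercial Certificate not required.
§4.2 years in business 9 ≥ 4; floor area 11,700 square feet < 13,000 square feet; vehicles 9 < 36 → Established Business License required.
§4.3 conducts auctions; years in business 9 ≥ 8; vehicles 9 < 29 → Regulatory Authorization required.
§4.4 Established Business License is required → Operating Permit also required.
§4.5 floor area 11,700 square feet ≤ 17,000 square feet → exempt from Regulatory Authorization.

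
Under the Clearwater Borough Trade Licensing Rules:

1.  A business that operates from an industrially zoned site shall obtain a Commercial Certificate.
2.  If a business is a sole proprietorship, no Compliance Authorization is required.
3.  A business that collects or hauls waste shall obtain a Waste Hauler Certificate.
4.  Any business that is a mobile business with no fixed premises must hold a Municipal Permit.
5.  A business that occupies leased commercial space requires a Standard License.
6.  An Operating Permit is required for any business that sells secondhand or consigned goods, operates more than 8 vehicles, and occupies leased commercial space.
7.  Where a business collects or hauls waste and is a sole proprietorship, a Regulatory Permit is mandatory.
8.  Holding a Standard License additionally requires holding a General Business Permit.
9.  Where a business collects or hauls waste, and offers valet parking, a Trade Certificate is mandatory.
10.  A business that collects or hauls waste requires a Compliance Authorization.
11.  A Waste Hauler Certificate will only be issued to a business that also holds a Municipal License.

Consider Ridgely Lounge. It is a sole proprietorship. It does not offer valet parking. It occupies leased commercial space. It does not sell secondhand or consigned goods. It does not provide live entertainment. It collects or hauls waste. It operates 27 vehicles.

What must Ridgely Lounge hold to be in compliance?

1. occupies leased commercial space (not: operates from an industrially zoned site) → Commercial Certificate not required.
2. is a sole proprietorship → exempt from Compliance Authorization.
3. collects or hauls waste → Waste Hauler Certificate required.
4. occupies leased commercial space (not: is a mobile business with no fixed premises) → Municipal Permit not required.
5. occupies leased commercial space → Standard License required.
6. does not sell secondhand or consigned goods; vehicles 27 > 8; occupies leased commercial space → Operating Permit not required.
7. collects or hauls waste; is a sole proprietorship → Regulatory Permit required.
8. Standard License is required → General Business Permit also required.
9. collects or hauls waste; does not offer valet parking → Trade Certificate not required.
10. collects or hauls waste → Compliance Authorization required.
11. Waste Hauler Certificate is required → Municipal License also required.

General Business Permit, Municipal License, Regulatory Permit, Standard License, Waste Hauler Certificate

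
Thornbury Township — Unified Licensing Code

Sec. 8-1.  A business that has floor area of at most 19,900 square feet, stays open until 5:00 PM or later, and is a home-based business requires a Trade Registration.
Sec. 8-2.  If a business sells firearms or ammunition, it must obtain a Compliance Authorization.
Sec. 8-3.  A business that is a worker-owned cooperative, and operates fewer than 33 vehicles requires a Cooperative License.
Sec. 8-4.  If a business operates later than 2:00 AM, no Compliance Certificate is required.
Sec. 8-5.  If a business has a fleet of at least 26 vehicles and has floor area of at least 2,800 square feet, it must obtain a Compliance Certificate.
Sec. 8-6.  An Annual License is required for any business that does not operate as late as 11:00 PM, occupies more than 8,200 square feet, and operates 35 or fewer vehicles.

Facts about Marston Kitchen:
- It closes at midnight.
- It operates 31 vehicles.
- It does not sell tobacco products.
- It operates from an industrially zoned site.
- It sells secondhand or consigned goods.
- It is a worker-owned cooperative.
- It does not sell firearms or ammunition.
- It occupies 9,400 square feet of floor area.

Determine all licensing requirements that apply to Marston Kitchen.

Sec. 8-1. floor area 9,400 square feet ≤ 19,900 square feet; closes midnight, after 5:00 PM; operates from an industrially zoned site (not: is a home-based business) → Trade Registration not required.
Sec. 8-2. does not sell firearms or ammunition → Compliance Authorization not required.
Sec. 8-3. is a worker-owned cooperative; vehicles 31 < 33 → Cooperative License required.
Sec. 8-4. closes midnight, at/before 2:00 AM → Compliance Certificate exemption does not apply.
Sec. 8-5. vehicles 31 ≥ 26; floor area 9,400 square feet ≥ 2,800 square feet → Compliance Certificate required.
Sec. 8-6. closes midnight, after 11:00 PM; floor area 9,400 square feet > 8,200 square feet; vehicles 31 ≤ 35 → Annual License not required.

Compliance Certificate, Cooperative License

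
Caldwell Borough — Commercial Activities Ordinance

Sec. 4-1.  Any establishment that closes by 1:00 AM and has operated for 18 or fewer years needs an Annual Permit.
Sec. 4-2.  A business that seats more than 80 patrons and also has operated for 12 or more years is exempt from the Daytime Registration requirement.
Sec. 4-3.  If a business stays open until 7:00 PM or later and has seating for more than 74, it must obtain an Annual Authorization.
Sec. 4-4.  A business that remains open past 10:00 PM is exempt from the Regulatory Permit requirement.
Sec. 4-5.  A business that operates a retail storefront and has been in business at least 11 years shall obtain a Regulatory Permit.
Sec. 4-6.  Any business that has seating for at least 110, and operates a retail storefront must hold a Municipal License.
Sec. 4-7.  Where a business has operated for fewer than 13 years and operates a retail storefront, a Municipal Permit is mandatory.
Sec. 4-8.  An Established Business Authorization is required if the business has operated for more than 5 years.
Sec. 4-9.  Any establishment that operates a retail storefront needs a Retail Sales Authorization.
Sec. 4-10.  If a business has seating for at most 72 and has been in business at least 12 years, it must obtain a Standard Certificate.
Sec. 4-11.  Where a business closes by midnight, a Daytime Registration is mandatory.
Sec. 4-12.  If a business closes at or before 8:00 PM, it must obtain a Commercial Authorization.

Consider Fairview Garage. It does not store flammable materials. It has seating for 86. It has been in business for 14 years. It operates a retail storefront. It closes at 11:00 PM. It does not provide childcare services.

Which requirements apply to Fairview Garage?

Annual Authorization, Annual Permit, Established Business Authorization, Retail Sales Authorization

Sec. 4-1. closes 11:00 PM, at/before 1:00 AM; years in business 14 ≤ 18 → Annual Permit required.
Sec. 4-2. seating 86 > 80; years in business 14 ≥ 12 → exempt from Daytime Registration.
Sec. 4-3. closes 11:00 PM, after 7:00 PM; seating 86 > 74 → Annual Authorization required.
Sec. 4-4. closes 11:00 PM, after 10:00 PM → exempt from Regulatory Permit.
Sec. 4-5. operates a retail storefront; years in business 14 ≥ 11 → Regulatory Permit required.
Sec. 4-6. seating 86 < 110; operates a retail storefront → Municipal License not required.
Sec. 4-7. years in business 14 ≥ 13; operates a retail storefront → Municipal Permit not required.
Sec. 4-8. years in business 14 > 5 → Established Business Authorization required.
Sec. 4-9. operates a retail storefront → Retail Sales Authorization required.
Sec. 4-10. seating 86 > 72; years in business 14 ≥ 12 → Standard Certificate not required.
Sec. 4-11. closes 11:00 PM, at/before midnight → Daytime Registration required.
Sec. 4-12. closes 11:00 PM, after 8:00 PM → Commercial Authorization not required.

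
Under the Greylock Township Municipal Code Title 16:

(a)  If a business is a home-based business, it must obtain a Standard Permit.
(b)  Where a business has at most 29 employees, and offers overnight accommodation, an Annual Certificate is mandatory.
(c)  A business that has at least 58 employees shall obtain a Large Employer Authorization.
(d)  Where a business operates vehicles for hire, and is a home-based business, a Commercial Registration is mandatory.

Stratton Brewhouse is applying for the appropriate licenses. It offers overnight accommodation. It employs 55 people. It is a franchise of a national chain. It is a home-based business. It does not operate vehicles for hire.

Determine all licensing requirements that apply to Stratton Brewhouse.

Standard Permit

(a) is a home-based business → Standard Permit required.
(b) employees 55 > 29; offers overnight accommodation → Annual Certificate not required.
(c) employees 55 < 58 → Large Employer Authorization not required.
(d) does not operate vehicles for hire; is a home-based business → Commercial Registration not required.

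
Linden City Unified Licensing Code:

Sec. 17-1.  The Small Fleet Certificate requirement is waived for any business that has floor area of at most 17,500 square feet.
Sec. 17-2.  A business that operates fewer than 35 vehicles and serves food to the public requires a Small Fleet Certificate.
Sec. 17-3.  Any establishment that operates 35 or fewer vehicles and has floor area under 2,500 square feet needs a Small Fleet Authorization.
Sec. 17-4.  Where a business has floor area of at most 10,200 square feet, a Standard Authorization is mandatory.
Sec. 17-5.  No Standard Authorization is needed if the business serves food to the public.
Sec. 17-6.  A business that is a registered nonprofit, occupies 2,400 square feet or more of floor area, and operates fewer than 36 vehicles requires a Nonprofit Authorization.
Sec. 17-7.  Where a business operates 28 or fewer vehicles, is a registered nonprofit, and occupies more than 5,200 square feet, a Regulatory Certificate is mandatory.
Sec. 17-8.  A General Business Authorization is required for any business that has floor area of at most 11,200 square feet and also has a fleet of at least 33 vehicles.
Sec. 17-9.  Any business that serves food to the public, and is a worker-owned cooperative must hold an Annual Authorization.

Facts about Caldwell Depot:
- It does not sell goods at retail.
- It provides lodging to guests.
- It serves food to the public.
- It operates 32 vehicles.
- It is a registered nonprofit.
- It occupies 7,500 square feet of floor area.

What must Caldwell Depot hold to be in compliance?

Nonprofit Authorization

Sec. 17-1. floor area 7,500 square feet ≤ 17,500 square feet → exempt from Small Fleet Certificate.
Sec. 17-2. vehicles 32 < 35; serves food to the public → Small Fleet Certificate required.
Sec. 17-3. vehicles 32 ≤ 35; floor area 7,500 square feet ≥ 2,500 square feet → Small Fleet Authorization not required.
Sec. 17-4. floor area 7,500 square feet ≤ 10,200 square feet → Standard Authorization required.
Sec. 17-5. serves food to the public → exempt from Standard Authorization.
Sec. 17-6. is a registered nonprofit; floor area 7,500 square feet ≥ 2,400 square feet; vehicles 32 < 36 → Nonprofit Authorization required.
Sec. 17-7. vehicles 32 > 28; is a registered nonprofit; floor area 7,500 square feet > 5,200 square feet → Regulatory Certificate not required.
Sec. 17-8. floor area 7,500 square feet ≤ 11,200 square feet; vehicles 32 < 33 → General Business Authorization not required.
Sec. 17-9. serves food to the public; is a registered nonprofit (not: is a worker-owned cooperative) → Annual Authorization not required.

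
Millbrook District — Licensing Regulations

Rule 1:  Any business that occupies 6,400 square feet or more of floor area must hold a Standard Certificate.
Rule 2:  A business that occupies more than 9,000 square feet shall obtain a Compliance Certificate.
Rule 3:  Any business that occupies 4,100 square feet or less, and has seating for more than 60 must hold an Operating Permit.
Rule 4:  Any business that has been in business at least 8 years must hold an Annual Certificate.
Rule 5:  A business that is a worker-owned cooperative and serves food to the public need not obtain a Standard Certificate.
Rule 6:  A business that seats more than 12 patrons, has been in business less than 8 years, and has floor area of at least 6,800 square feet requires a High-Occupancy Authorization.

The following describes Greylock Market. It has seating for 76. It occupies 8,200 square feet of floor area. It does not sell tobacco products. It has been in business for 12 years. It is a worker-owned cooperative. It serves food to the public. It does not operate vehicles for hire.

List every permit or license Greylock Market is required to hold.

Rule 1: floor area 8,200 square feet ≥ 6,400 square feet → Standard Certificate required.
Rule 2: floor area 8,200 square feet ≤ 9,000 square feet → Compliance Certificate not required.
Rule 3: floor area 8,200 square feet > 4,100 square feet; seating 76 > 60 → Operating Permit not required.
Rule 4: years in business 12 ≥ 8 → Annual Certificate required.
Rule 5: is a worker-owned cooperative; serves food to the public → exempt from Standard Certificate.
Rule 6: seating 76 > 12; years in business 12 ≥ 8; floor area 8,200 square feet ≥ 6,800 square feet → High-Occupancy Authorization not required.

Annual Certificate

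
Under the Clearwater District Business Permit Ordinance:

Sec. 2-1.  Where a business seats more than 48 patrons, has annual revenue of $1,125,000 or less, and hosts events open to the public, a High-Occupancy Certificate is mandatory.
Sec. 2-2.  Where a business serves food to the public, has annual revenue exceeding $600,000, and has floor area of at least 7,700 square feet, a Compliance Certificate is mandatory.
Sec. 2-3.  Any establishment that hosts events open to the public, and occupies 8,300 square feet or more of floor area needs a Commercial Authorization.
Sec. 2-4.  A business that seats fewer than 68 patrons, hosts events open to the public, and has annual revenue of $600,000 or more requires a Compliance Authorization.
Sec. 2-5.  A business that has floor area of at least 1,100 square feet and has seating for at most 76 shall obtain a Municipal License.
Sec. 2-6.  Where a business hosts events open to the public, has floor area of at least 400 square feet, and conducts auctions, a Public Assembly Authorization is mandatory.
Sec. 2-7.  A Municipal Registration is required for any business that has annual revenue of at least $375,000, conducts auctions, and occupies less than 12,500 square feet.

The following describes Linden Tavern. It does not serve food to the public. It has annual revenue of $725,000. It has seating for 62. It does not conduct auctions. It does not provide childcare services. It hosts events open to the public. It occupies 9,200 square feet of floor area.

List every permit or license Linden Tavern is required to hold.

Commercial Authorization, Compliance Authorization, High-Occupancy Certificate, Municipal License

Sec. 2-1. seating 62 > 48; revenue $725,000 ≤ $1,125,000; hosts events open to the public → High-Occupancy Certificate required.
Sec. 2-2. does not serve food to the public; revenue $725,000 > $600,000; floor area 9,200 square feet ≥ 7,700 square feet → Compliance Certificate not required.
Sec. 2-3. hosts events open to the public; floor area 9,200 square feet ≥ 8,300 square feet → Commercial Authorization required.
Sec. 2-4. seating 62 < 68; hosts events open to the public; revenue $725,000 ≥ $600,000 → Compliance Authorization required.
Sec. 2-5. floor area 9,200 square feet ≥ 1,100 square feet; seating 62 ≤ 76 → Municipal License required.
Sec. 2-6. hosts events open to the public; floor area 9,200 square feet ≥ 400 square feet; does not conduct auctions → Public Assembly Authorization not required.
Sec. 2-7. revenue $725,000 ≥ $375,000; does not conduct auctions; floor area 9,200 square feet < 12,500 square feet → Municipal Registration not required.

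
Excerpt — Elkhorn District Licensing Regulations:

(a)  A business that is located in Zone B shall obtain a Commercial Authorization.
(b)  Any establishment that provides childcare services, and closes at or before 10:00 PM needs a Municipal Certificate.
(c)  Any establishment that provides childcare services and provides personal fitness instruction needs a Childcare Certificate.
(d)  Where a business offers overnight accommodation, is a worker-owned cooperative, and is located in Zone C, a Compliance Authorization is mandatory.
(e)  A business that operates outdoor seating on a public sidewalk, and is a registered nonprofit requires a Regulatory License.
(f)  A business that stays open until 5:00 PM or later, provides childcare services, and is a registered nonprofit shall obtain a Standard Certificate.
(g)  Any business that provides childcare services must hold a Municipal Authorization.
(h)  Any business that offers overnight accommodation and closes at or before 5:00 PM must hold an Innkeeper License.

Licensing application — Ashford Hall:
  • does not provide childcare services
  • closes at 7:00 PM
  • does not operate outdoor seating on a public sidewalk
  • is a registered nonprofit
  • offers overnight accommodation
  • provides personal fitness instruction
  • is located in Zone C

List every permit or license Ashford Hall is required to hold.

None

(a) is located in Zone C (not: is located in Zone B) → Commercial Authorization not required.
(b) does not provide childcare services; closes 7:00 PM, at/before 10:00 PM → Municipal Certificate not required.
(c) does not provide childcare services; provides personal fitness instruction → Childcare Certificate not required.
(d) offers overnight accommodation; is a registered nonprofit (not: is a worker-owned cooperative); is located in Zone C → Compliance Authorization not required.
(e) does not operate outdoor seating on a public sidewalk; is a registered nonprofit → Regulatory License not required.
(f) closes 7:00 PM, after 5:00 PM; does not provide childcare services; is a registered nonprofit → Standard Certificate not required.
(g) does not provide childcare services → Municipal Authorization not required.
(h) offers overnight accommodation; closes 7:00 PM, after 5:00 PM → Innkeeper License not required.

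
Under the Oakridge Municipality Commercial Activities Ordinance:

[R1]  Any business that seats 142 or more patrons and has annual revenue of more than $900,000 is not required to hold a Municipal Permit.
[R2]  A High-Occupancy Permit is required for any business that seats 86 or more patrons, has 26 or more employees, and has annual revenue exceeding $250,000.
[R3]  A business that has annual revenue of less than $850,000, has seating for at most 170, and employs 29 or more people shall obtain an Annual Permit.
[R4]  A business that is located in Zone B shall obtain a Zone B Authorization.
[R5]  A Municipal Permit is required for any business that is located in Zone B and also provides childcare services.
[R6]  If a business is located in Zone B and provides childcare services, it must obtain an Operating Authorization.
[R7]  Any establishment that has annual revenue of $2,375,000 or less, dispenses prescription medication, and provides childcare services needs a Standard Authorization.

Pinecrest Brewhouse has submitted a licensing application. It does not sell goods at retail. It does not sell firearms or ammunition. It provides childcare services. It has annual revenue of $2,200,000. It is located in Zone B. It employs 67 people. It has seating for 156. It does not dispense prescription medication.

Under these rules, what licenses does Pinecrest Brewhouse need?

[R1] seating 156 ≥ 142; revenue $2,200,000 > $900,000 → exempt from Municipal Permit.
[R2] seating 156 ≥ 86; employees 67 ≥ 26; revenue $2,200,000 > $250,000 → High-Occupancy Permit required.
[R3] revenue $2,200,000 ≥ $850,000; seating 156 ≤ 170; employees 67 ≥ 29 → Annual Permit not required.
[R4] is located in Zone B → Zone B Authorization required.
[R5] is located in Zone B; provides childcare services → Municipal Permit required.
[R6] is located in Zone B; provides childcare services → Operating Authorization required.
[R7] revenue $2,200,000 ≤ $2,375,000; does not dispense prescription medication; provides childcare services → Standard Authorization not required.

High-Occupancy Permit, Operating Authorization, Zone B Authorization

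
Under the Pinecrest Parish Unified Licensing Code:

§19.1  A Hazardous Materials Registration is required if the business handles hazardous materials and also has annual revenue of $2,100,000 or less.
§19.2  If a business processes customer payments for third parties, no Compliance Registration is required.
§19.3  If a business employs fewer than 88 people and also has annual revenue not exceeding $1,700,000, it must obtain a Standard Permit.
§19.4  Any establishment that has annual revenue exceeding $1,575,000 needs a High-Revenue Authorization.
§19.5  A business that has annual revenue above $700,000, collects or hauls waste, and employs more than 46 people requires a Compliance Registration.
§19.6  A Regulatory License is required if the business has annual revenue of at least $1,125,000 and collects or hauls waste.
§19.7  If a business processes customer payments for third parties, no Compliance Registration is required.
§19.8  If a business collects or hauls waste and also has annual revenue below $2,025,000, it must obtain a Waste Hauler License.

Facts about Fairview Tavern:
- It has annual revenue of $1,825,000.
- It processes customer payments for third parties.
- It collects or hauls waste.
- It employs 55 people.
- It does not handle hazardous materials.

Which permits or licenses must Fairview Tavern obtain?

High-Revenue Authorization, Regulatory License, Waste Hauler License

§19.1 does not handle hazardous materials; revenue $1,825,000 ≤ $2,100,000 → Hazardous Materials Registration not required.
§19.2 processes customer payments for third parties → exempt from Compliance Registration.
§19.3 employees 55 < 88; revenue $1,825,000 > $1,700,000 → Standard Permit not required.
§19.4 revenue $1,825,000 > $1,575,000 → High-Revenue Authorization required.
§19.5 revenue $1,825,000 > $700,000; collects or hauls waste; employees 55 > 46 → Compliance Registration required.
§19.6 revenue $1,825,000 ≥ $1,125,000; collects or hauls waste → Regulatory License required.
§19.7 processes customer payments for third parties → exempt from Compliance Registration.
§19.8 collects or hauls waste; revenue $1,825,000 < $2,025,000 → Waste Hauler License required.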